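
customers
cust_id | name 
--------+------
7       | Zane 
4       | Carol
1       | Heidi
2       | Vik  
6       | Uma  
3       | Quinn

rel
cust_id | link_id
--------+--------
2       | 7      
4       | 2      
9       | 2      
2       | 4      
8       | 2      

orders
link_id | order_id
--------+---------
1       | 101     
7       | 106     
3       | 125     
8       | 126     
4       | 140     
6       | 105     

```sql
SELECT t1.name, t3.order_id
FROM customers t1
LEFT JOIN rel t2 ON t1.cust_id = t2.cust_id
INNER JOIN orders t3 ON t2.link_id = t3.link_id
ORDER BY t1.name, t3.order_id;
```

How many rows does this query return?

Step 1 — t1 LEFT JOIN t2 on cust_id → 7 row(s).
Then INNER JOIN `orders t3` on link_id: keep only rows whose t2.link_id appears in t3.
Result: 2 row(s).

2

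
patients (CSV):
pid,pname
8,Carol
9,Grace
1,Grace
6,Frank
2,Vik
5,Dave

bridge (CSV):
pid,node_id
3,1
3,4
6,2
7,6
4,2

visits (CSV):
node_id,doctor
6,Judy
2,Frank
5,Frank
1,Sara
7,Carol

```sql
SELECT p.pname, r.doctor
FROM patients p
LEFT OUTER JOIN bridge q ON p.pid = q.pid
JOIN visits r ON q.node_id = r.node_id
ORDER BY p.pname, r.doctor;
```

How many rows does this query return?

Joins associate left-to-right: patients LEFT JOIN bridge on pid gives 6 intermediate row(s).
Then INNER JOIN `visits r` on node_id: keep only rows whose q.node_id appears in r.
Result: 1 row(s).

1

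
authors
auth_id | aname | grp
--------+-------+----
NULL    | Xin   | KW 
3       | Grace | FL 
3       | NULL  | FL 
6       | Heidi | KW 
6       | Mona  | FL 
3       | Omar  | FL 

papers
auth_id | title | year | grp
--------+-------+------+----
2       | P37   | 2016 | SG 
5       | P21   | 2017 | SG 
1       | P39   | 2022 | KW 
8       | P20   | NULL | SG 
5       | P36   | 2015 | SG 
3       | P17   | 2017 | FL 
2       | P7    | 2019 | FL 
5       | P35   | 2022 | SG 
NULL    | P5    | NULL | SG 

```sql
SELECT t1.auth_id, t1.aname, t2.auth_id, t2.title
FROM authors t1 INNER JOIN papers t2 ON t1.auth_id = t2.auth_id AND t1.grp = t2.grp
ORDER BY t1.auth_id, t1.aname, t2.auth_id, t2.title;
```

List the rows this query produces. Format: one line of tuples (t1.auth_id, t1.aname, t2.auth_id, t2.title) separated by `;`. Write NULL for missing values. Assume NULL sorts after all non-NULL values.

(3, Grace, 3, P17); (3, Omar, 3, P17); (3, NULL, 3, P17)

INNER JOIN keeps only pairs where the ON condition holds.
Matching on t1.auth_id = t2.auth_id AND t1.grp = t2.grp. A NULL in a compared column never satisfies the condition.
Matched pairs: 3.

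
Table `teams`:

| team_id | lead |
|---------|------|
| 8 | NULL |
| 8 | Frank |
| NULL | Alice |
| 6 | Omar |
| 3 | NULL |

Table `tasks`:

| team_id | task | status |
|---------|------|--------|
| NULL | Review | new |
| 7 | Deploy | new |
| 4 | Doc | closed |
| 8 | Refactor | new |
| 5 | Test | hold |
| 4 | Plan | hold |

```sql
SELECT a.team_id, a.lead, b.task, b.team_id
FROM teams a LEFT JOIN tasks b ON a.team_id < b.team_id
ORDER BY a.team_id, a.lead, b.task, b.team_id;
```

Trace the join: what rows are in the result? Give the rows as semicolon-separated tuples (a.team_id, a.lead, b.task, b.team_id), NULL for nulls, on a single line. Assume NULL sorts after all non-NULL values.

LEFT JOIN keeps every row from `teams`; unmatched rows get NULL for `tasks`'s columns.
Matching on a.team_id < b.team_id. A NULL in a compared column never satisfies the condition.
- a row (team_id=8): no match → kept, b columns NULL.
- a row (team_id=8): no match → kept, b columns NULL.
- a row (team_id=NULL): no match → kept, b columns NULL.
- a row (team_id=6): matches 2 b row(s) → 2 output row(s).
- a row (team_id=3): matches 5 b row(s) → 5 output row(s).
After projecting and ordering:
a.team_id | a.lead | b.task | b.team_id
3 | NULL | Deploy | 7
3 | NULL | Doc | 4
3 | NULL | Plan | 4
3 | NULL | Refactor | 8
3 | NULL | Test | 5
6 | Omar | Deploy | 7
6 | Omar | Refactor | 8
8 | Frank | NULL | NULL
8 | NULL | NULL | NULL
NULL | Alice | NULL | NULL

(3, NULL, Deploy, 7); (3, NULL, Doc, 4); (3, NULL, Plan, 4); (3, NULL, Refactor, 8); (3, NULL, Test, 5); (6, Omar, Deploy, 7); (6, Omar, Refactor, 8); (8, Frank, NULL, NULL); (8, NULL, NULL, NULL); (NULL, Alice, NULL, NULL)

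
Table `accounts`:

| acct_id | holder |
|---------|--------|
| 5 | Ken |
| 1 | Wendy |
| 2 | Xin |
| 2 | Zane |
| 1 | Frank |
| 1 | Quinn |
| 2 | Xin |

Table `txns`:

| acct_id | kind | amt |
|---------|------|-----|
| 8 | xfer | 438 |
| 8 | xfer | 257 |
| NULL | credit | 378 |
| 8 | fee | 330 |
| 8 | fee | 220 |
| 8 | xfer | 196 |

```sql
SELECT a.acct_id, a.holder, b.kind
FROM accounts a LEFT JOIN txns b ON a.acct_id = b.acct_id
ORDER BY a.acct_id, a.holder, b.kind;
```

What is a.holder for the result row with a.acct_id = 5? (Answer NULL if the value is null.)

LEFT JOIN keeps every row from `accounts`; unmatched rows get NULL for `txns`'s columns.
Matching on a.acct_id = b.acct_id. A NULL in a compared column never satisfies the condition.
- a[0] acct_id=5 → no match; kept with NULLs on the b side.
- a[1] acct_id=1 → no match; kept with NULLs on the b side.
- a[2] acct_id=2 → no match; kept with NULLs on the b side.
- a[3] acct_id=2 → no match; kept with NULLs on the b side.
- a[4] acct_id=1 → no match; kept with NULLs on the b side.
- a[5] acct_id=1 → no match; kept with NULLs on the b side.
- a[6] acct_id=2 → no match; kept with NULLs on the b side.

Ken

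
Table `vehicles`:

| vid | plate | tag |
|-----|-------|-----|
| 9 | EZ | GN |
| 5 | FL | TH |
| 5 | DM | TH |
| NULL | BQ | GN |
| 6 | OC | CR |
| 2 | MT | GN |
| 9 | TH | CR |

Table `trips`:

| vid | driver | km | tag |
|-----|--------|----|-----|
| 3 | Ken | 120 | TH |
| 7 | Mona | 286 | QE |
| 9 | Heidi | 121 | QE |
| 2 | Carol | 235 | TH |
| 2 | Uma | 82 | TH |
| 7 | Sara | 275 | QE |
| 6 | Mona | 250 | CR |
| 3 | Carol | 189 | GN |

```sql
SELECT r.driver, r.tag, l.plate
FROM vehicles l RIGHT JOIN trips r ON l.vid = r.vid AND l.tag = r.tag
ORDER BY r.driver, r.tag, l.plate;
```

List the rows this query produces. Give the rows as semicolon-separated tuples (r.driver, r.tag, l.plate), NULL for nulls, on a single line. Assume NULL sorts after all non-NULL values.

(Carol, GN, NULL); (Carol, TH, NULL); (Heidi, QE, NULL); (Ken, TH, NULL); (Mona, CR, OC); (Mona, QE, NULL); (Sara, QE, NULL); (Uma, TH, NULL)

RIGHT JOIN keeps every row from `trips`; unmatched rows get NULL for `vehicles`'s columns.
Matching on l.vid = r.vid AND l.tag = r.tag. A NULL in a compared column never satisfies the condition.
Matched pairs: 1; unmatched r rows kept: 7.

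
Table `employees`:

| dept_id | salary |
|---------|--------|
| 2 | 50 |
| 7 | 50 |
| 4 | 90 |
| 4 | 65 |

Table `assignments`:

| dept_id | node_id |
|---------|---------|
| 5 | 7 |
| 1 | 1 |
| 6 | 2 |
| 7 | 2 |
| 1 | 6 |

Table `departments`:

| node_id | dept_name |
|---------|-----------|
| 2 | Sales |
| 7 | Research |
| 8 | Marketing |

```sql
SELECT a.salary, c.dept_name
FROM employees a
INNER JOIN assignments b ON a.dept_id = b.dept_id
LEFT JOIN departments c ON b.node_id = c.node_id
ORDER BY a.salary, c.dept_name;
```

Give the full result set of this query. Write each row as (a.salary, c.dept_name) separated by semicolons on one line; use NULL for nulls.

(50, Sales)

Joins associate left-to-right: employees INNER JOIN assignments on dept_id gives 1 intermediate row(s).
Then LEFT JOIN `departments c` on node_id: each of those 1 rows is kept; rows whose b.node_id has no match in c get NULL for c's columns.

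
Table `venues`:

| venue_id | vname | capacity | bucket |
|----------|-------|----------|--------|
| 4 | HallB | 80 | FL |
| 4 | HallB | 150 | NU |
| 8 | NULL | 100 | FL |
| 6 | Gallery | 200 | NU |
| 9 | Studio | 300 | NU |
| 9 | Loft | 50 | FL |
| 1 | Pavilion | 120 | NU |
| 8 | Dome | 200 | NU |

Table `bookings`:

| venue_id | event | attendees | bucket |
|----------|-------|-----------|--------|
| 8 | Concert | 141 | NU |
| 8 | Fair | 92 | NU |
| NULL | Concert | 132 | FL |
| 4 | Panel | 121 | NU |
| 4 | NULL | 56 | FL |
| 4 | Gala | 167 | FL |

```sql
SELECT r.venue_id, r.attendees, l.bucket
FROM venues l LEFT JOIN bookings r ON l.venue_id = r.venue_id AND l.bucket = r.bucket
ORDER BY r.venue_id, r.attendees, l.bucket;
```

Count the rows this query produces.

10

LEFT JOIN keeps every row from `venues`; unmatched rows get NULL for `bookings`'s columns.
Matching on l.venue_id = r.venue_id AND l.bucket = r.bucket. A NULL in a compared column never satisfies the condition.
- l (venue_id=4, bucket=FL) pairs with 2 row(s) of r.
- l (venue_id=4, bucket=NU) pairs with 1 row(s) of r.
- l (venue_id=8, bucket=FL) has no partner → padded with NULL.
- l (venue_id=6, bucket=NU) has no partner → padded with NULL.
- l (venue_id=9, bucket=NU) has no partner → padded with NULL.
- l (venue_id=9, bucket=FL) has no partner → padded with NULL.
- l (venue_id=1, bucket=NU) has no partner → padded with NULL.
- l (venue_id=8, bucket=NU) pairs with 2 row(s) of r.
Total: 5 matched + 5 padded = 10 rows.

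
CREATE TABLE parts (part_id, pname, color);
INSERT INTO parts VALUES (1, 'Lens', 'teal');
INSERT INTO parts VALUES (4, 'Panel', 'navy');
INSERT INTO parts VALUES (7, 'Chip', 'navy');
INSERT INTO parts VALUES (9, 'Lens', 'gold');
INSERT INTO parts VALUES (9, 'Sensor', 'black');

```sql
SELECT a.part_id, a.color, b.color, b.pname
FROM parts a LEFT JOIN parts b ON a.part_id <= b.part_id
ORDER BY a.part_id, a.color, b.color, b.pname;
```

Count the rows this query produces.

16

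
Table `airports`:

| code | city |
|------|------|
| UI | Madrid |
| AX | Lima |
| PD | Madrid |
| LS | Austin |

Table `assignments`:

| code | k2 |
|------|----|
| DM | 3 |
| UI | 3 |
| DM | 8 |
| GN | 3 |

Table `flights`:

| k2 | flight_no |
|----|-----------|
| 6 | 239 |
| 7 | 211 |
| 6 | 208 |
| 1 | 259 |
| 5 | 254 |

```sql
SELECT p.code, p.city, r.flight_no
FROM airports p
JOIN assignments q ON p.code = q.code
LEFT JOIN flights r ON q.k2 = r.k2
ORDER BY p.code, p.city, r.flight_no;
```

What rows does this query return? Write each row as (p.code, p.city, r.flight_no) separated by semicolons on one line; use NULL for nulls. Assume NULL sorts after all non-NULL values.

(UI, Madrid, NULL)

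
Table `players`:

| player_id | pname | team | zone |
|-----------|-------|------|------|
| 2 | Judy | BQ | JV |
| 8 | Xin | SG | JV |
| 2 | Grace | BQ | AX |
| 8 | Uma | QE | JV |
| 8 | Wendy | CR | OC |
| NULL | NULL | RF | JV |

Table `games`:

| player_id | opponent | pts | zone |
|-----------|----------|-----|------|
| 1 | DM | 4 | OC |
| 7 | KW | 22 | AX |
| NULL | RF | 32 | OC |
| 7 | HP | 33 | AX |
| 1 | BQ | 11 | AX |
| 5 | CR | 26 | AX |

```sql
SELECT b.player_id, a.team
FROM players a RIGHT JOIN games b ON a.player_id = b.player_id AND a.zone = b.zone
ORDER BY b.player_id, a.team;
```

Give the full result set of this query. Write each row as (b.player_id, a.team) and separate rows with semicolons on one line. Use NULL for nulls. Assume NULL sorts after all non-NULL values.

(1, NULL); (1, NULL); (5, NULL); (7, NULL); (7, NULL); (NULL, NULL)

RIGHT JOIN keeps every row from `games`; unmatched rows get NULL for `players`'s columns.
Matching on a.player_id = b.player_id AND a.zone = b.zone. A NULL in a compared column never satisfies the condition.
- a (player_id=2, zone=JV) has no partner in b.
- a (player_id=8, zone=JV) has no partner in b.
- a (player_id=2, zone=AX) has no partner in b.
- a (player_id=8, zone=JV) has no partner in b.
- a (player_id=8, zone=OC) has no partner in b.
- a (player_id=NULL, zone=JV) has no partner in b.
- 6 row(s) from b found no a partner → padded with NULL.
After projecting and ordering:
b.player_id | a.team
1 | NULL
1 | NULL
5 | NULL
7 | NULL
7 | NULL
NULL | NULL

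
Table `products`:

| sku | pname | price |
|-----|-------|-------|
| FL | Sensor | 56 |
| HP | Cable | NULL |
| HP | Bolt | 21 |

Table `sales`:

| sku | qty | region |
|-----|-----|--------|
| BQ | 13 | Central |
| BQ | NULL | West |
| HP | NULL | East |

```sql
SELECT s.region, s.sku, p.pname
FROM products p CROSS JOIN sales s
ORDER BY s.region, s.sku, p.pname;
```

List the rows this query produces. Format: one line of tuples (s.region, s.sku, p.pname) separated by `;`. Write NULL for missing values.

CROSS JOIN pairs every row of `products` with every row of `sales`: 3 × 3 = 9 rows.
After projecting and ordering:
s.region | s.sku | p.pname
Central | BQ | Bolt
Central | BQ | Cable
Central | BQ | Sensor
East | HP | Bolt
East | HP | Cable
East | HP | Sensor
West | BQ | Bolt
West | BQ | Cable
West | BQ | Sensor

(Central, BQ, Bolt); (Central, BQ, Cable); (Central, BQ, Sensor); (East, HP, Bolt); (East, HP, Cable); (East, HP, Sensor); (West, BQ, Bolt); (West, BQ, Cable); (West, BQ, Sensor)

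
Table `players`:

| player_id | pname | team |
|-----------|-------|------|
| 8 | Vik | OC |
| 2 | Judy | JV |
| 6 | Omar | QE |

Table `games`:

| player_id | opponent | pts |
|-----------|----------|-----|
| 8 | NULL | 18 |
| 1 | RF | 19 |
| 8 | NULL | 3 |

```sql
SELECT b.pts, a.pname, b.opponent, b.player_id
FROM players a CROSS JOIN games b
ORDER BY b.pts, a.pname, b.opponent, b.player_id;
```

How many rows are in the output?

9

CROSS JOIN pairs every row of `players` with every row of `games`: 3 × 3 = 9 rows.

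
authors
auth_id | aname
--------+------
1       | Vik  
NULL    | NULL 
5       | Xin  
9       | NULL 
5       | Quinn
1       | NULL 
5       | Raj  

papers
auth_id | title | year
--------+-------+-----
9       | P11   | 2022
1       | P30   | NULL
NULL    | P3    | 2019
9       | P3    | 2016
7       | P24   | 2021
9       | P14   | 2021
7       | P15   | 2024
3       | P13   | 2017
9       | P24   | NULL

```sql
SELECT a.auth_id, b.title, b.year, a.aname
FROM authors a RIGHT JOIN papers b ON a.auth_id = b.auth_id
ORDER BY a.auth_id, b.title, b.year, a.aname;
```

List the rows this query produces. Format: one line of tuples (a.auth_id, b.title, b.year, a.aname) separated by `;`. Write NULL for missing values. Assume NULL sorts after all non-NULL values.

RIGHT JOIN keeps every row from `papers`; unmatched rows get NULL for `authors`'s columns.
Matching on a.auth_id = b.auth_id. A NULL in a compared column never satisfies the condition.
- a row (auth_id=1): matches 1 b row(s) → 1 output row(s).
- a row (auth_id=NULL): no match.
- a row (auth_id=5): no match.
- a row (auth_id=9): matches 4 b row(s) → 4 output row(s).
- a row (auth_id=5): no match.
- a row (auth_id=1): matches 1 b row(s) → 1 output row(s).
- a row (auth_id=5): no match.
- 4 b row(s) had no a match → kept, a columns NULL.
After projecting and ordering:
a.auth_id | b.title | b.year | a.aname
1 | P30 | NULL | Vik
1 | P30 | NULL | NULL
9 | P11 | 2022 | NULL
9 | P14 | 2021 | NULL
9 | P24 | NULL | NULL
9 | P3 | 2016 | NULL
NULL | P13 | 2017 | NULL
NULL | P15 | 2024 | NULL
NULL | P24 | 2021 | NULL
NULL | P3 | 2019 | NULL

(1, P30, NULL, Vik); (1, P30, NULL, NULL); (9, P11, 2022, NULL); (9, P14, 2021, NULL); (9, P24, NULL, NULL); (9, P3, 2016, NULL); (NULL, P13, 2017, NULL); (NULL, P15, 2024, NULL); (NULL, P24, 2021, NULL); (NULL, P3, 2019, NULL)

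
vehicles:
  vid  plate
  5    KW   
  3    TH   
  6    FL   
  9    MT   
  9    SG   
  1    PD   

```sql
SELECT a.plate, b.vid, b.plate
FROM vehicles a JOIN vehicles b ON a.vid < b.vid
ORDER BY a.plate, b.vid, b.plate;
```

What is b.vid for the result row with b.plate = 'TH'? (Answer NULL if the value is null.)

3

INNER JOIN keeps only pairs where the ON condition holds.
Matching on a.vid < b.vid.
- a row (vid=5): matches 3 b row(s) → 3 output row(s).
- a row (vid=3): matches 4 b row(s) → 4 output row(s).
- a row (vid=6): matches 2 b row(s) → 2 output row(s).
- a row (vid=9): no match → dropped.
- a row (vid=9): no match → dropped.
- a row (vid=1): matches 5 b row(s) → 5 output row(s).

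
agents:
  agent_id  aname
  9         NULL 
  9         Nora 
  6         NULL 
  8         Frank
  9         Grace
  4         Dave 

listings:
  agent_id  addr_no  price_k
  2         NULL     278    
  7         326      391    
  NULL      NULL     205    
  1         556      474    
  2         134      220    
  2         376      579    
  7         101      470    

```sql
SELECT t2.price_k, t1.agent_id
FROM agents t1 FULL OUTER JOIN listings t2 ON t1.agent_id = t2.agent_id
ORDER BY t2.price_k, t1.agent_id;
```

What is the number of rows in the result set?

13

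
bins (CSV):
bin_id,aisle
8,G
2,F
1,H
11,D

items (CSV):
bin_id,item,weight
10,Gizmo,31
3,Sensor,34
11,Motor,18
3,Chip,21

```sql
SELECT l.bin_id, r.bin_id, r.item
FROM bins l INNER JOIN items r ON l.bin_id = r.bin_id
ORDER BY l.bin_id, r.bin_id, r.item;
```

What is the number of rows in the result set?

INNER JOIN keeps only pairs where the ON condition holds.
Matching on l.bin_id = r.bin_id.
Matched pairs: 1.
Total: 1 rows.

1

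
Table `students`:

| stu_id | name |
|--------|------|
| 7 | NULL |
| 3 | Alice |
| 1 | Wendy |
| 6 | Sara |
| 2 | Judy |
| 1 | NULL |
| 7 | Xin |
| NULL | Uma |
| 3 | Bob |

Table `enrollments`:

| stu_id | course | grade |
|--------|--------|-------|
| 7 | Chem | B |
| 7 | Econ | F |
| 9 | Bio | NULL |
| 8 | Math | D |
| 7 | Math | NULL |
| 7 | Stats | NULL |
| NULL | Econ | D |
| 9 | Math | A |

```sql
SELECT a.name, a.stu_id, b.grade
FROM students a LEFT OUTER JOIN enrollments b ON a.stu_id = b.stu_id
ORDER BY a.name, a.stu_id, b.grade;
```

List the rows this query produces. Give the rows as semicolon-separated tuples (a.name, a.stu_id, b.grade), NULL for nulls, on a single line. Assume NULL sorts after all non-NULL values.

LEFT JOIN keeps every row from `students`; unmatched rows get NULL for `enrollments`'s columns.
Matching on a.stu_id = b.stu_id. A NULL in a compared column never satisfies the condition.
Matched pairs: 8; unmatched a rows kept: 7.

(Alice, 3, NULL); (Bob, 3, NULL); (Judy, 2, NULL); (Sara, 6, NULL); (Uma, NULL, NULL); (Wendy, 1, NULL); (Xin, 7, B); (Xin, 7, F); (Xin, 7, NULL); (Xin, 7, NULL); (NULL, 1, NULL); (NULL, 7, B); (NULL, 7, F); (NULL, 7, NULL); (NULL, 7, NULL)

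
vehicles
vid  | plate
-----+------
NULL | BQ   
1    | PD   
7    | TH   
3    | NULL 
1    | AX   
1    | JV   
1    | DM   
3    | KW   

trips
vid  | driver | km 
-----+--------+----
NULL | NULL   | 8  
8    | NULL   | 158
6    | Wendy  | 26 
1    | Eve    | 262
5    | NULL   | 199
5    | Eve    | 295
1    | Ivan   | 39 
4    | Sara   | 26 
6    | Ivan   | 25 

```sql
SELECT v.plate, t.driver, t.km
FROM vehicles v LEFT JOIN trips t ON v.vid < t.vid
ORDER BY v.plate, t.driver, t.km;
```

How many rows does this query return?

LEFT JOIN keeps every row from `vehicles`; unmatched rows get NULL for `trips`'s columns.
Matching on v.vid < t.vid. A NULL in a compared column never satisfies the condition.
- vid=NULL: no t row matches, row kept with t columns NULL.
- vid=1: 6 matching t row(s), so 6 row(s) emitted.
- vid=7: 1 matching t row(s), so 1 row(s) emitted.
- vid=3: 6 matching t row(s), so 6 row(s) emitted.
- vid=1: 6 matching t row(s), so 6 row(s) emitted.
- vid=1: 6 matching t row(s), so 6 row(s) emitted.
- vid=1: 6 matching t row(s), so 6 row(s) emitted.
- vid=3: 6 matching t row(s), so 6 row(s) emitted.
Total: 37 matched + 1 padded = 38 rows.

38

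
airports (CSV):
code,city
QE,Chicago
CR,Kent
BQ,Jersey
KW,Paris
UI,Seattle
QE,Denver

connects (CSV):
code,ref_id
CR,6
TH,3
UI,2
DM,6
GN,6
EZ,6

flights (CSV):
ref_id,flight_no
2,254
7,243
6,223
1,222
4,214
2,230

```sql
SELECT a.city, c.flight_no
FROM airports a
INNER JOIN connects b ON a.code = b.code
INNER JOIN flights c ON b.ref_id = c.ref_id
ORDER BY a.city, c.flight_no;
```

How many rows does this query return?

3

Joins associate left-to-right: airports INNER JOIN connects on code gives 2 intermediate row(s).
Then INNER JOIN `flights c` on ref_id: keep only rows whose b.ref_id appears in c.
Result: 3 row(s).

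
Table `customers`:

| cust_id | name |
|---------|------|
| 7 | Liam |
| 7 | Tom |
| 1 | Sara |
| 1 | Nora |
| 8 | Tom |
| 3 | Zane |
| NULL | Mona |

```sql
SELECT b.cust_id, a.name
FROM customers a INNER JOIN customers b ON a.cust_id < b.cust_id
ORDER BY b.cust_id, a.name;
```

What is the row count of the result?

INNER JOIN keeps only pairs where the ON condition holds.
Matching on a.cust_id < b.cust_id. A NULL in a compared column never satisfies the condition.
- a row (cust_id=7): matches 1 b row(s) → 1 output row(s).
- a row (cust_id=7): matches 1 b row(s) → 1 output row(s).
- a row (cust_id=1): matches 4 b row(s) → 4 output row(s).
- a row (cust_id=1): matches 4 b row(s) → 4 output row(s).
- a row (cust_id=8): no match → dropped.
- a row (cust_id=3): matches 3 b row(s) → 3 output row(s).
- a row (cust_id=NULL): no match → dropped.
Total: 13 rows.

13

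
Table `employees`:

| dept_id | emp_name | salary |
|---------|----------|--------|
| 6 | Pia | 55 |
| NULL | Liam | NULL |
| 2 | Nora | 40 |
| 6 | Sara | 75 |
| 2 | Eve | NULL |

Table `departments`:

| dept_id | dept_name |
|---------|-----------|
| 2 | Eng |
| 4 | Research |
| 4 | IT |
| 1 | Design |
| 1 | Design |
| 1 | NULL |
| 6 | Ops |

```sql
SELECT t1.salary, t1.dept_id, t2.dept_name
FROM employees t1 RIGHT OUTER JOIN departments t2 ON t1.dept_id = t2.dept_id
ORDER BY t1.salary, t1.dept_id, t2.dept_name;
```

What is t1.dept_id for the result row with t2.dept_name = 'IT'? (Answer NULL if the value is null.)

RIGHT JOIN keeps every row from `departments`; unmatched rows get NULL for `employees`'s columns.
Matching on t1.dept_id = t2.dept_id. A NULL in a compared column never satisfies the condition.
- t1[0] dept_id=6 → 1 match(es) in t2 → 1 row(s).
- t1[1] dept_id=NULL → no match.
- t1[2] dept_id=2 → 1 match(es) in t2 → 1 row(s).
- t1[3] dept_id=6 → 1 match(es) in t2 → 1 row(s).
- t1[4] dept_id=2 → 1 match(es) in t2 → 1 row(s).
- plus 5 unmatched t2 row(s), each kept with NULL t1 columns.

NULL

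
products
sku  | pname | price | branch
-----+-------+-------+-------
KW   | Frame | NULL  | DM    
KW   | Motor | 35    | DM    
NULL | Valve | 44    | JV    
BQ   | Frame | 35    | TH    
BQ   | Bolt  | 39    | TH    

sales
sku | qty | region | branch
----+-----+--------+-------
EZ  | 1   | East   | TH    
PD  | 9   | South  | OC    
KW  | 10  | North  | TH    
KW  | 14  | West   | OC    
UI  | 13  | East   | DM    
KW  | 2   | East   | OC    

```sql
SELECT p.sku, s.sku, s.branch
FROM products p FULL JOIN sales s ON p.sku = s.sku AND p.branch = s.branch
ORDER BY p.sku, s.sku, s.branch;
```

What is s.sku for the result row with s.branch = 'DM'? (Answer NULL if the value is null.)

UI

FULL OUTER JOIN keeps every row from both sides; unmatched rows get NULL for the other side's columns.
Matching on p.sku = s.sku AND p.branch = s.branch. A NULL in a compared column never satisfies the condition.
Matched pairs: 0; unmatched p rows kept: 5; unmatched s rows kept: 6.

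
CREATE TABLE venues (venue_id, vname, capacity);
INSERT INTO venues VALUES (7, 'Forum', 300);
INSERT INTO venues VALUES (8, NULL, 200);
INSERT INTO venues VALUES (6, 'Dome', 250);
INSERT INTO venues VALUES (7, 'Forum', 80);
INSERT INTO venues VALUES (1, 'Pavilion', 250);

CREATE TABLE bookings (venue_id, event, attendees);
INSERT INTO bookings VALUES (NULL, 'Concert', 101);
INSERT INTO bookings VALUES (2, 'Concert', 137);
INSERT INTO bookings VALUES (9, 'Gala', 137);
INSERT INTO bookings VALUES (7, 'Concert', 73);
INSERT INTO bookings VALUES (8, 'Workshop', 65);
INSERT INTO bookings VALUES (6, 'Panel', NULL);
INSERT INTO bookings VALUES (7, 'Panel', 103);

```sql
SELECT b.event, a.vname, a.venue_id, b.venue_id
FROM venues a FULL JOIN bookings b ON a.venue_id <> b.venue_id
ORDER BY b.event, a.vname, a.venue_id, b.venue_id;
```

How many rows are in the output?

25

FULL OUTER JOIN keeps every row from both sides; unmatched rows get NULL for the other side's columns.
Matching on a.venue_id <> b.venue_id. A NULL in a compared column never satisfies the condition.
Matched pairs: 24; unmatched a rows kept: 0; unmatched b rows kept: 1.
Total: 24 matched + 1 padded = 25 rows.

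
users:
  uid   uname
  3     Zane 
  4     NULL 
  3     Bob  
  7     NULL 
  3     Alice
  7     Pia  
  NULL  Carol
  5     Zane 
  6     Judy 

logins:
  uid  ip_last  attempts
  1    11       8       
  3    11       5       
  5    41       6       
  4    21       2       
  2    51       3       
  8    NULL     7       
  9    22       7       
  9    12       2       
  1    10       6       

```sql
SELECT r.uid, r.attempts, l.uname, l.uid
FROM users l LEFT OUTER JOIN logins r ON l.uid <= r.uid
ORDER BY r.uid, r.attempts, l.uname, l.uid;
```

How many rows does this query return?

37

LEFT JOIN keeps every row from `users`; unmatched rows get NULL for `logins`'s columns.
Matching on l.uid <= r.uid. A NULL in a compared column never satisfies the condition.
- l (uid=3) pairs with 6 row(s) of r.
- l (uid=4) pairs with 5 row(s) of r.
- l (uid=3) pairs with 6 row(s) of r.
- l (uid=7) pairs with 3 row(s) of r.
- l (uid=3) pairs with 6 row(s) of r.
- l (uid=7) pairs with 3 row(s) of r.
- l (uid=NULL) has no partner → padded with NULL.
- l (uid=5) pairs with 4 row(s) of r.
- l (uid=6) pairs with 3 row(s) of r.
Total: 36 matched + 1 padded = 37 rows.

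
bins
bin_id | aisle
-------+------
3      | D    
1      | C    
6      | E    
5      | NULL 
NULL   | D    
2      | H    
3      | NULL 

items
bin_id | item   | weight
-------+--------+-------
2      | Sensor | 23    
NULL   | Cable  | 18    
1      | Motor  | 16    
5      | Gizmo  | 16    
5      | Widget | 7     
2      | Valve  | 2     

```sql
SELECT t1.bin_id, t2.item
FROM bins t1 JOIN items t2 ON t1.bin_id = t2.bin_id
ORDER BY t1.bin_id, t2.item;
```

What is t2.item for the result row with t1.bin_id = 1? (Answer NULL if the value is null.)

Motor

INNER JOIN keeps only pairs where the ON condition holds.
Matching on t1.bin_id = t2.bin_id. A NULL in a compared column never satisfies the condition.
- t1[0] bin_id=3 → no match; dropped.
- t1[1] bin_id=1 → 1 match(es) in t2 → 1 row(s).
- t1[2] bin_id=6 → no match; dropped.
- t1[3] bin_id=5 → 2 match(es) in t2 → 2 row(s).
- t1[4] bin_id=NULL → no match; dropped.
- t1[5] bin_id=2 → 2 match(es) in t2 → 2 row(s).
- t1[6] bin_id=3 → no match; dropped.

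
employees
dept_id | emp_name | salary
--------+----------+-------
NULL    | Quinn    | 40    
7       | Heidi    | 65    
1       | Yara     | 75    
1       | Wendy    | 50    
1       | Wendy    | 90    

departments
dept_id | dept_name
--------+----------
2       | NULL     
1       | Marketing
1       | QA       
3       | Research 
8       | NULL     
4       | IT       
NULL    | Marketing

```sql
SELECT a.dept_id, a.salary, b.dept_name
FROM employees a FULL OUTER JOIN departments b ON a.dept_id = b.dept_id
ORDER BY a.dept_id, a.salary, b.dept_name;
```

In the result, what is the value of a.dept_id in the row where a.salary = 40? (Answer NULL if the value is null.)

FULL OUTER JOIN keeps every row from both sides; unmatched rows get NULL for the other side's columns.
Matching on a.dept_id = b.dept_id. A NULL in a compared column never satisfies the condition.
Matched pairs: 6; unmatched a rows kept: 2; unmatched b rows kept: 5.

NULL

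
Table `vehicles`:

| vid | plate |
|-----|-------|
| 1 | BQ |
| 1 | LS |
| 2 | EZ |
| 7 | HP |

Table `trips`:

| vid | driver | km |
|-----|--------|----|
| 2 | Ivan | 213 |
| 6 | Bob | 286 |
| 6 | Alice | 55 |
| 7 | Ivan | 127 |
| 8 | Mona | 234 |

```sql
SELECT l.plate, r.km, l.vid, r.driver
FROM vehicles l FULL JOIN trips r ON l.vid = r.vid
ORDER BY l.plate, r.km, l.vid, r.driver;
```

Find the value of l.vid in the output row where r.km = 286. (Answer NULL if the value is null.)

FULL OUTER JOIN keeps every row from both sides; unmatched rows get NULL for the other side's columns.
Matching on l.vid = r.vid.
- l[0] vid=1 → no match; kept with NULLs on the r side.
- l[1] vid=1 → no match; kept with NULLs on the r side.
- l[2] vid=2 → 1 match(es) in r → 1 row(s).
- l[3] vid=7 → 1 match(es) in r → 1 row(s).
- 3 row(s) from r found no l partner → padded with NULL.

NULL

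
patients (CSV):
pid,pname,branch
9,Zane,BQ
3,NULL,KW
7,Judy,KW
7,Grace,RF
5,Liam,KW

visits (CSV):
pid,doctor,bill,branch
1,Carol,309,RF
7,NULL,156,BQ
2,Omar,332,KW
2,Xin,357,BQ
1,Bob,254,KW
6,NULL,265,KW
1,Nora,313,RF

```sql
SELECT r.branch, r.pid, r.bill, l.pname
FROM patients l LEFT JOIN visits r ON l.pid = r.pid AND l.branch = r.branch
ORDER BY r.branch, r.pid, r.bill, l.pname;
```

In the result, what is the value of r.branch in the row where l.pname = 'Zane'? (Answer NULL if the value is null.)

LEFT JOIN keeps every row from `patients`; unmatched rows get NULL for `visits`'s columns.
Matching on l.pid = r.pid AND l.branch = r.branch.
Matched pairs: 0; unmatched l rows kept: 5.

NULL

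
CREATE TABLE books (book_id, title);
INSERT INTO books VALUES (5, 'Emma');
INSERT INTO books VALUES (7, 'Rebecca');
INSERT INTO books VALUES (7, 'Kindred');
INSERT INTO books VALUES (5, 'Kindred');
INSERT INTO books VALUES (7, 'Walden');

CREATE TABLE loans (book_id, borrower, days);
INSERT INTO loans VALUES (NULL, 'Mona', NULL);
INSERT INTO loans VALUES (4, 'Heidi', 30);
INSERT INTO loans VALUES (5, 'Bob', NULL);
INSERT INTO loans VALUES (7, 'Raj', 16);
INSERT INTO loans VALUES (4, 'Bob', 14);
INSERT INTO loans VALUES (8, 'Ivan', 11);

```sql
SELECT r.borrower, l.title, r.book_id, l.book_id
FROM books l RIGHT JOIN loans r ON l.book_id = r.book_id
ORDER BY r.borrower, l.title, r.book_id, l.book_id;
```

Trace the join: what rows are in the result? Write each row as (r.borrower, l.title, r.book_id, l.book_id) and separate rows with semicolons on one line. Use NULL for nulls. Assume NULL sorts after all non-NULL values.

RIGHT JOIN keeps every row from `loans`; unmatched rows get NULL for `books`'s columns.
Matching on l.book_id = r.book_id. A NULL in a compared column never satisfies the condition.
Matched pairs: 5; unmatched r rows kept: 4.

(Bob, Emma, 5, 5); (Bob, Kindred, 5, 5); (Bob, NULL, 4, NULL); (Heidi, NULL, 4, NULL); (Ivan, NULL, 8, NULL); (Mona, NULL, NULL, NULL); (Raj, Kindred, 7, 7); (Raj, Rebecca, 7, 7); (Raj, Walden, 7, 7)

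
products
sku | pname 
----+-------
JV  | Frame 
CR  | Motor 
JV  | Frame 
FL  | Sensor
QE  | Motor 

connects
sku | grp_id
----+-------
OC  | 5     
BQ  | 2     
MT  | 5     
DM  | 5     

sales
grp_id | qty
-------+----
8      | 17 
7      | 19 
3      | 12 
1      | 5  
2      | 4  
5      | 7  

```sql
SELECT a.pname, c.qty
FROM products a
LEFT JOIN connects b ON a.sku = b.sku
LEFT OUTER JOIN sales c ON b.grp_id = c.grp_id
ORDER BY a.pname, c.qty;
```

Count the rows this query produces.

5

Joins associate left-to-right: products LEFT JOIN connects on sku gives 5 intermediate row(s).
Then LEFT JOIN `sales c` on grp_id: each of those 5 rows is kept; rows whose b.grp_id has no match in c get NULL for c's columns.
Result: 5 row(s).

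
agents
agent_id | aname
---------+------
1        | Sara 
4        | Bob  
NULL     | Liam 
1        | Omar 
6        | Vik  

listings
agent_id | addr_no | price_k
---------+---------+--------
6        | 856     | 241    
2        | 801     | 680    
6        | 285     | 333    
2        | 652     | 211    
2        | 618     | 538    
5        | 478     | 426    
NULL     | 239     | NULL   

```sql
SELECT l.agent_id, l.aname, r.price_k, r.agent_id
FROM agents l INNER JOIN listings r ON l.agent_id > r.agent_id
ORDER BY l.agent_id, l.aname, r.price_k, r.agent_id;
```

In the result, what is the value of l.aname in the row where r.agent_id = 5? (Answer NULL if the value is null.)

Vik

INNER JOIN keeps only pairs where the ON condition holds.
Matching on l.agent_id > r.agent_id. A NULL in a compared column never satisfies the condition.
Matched pairs: 7.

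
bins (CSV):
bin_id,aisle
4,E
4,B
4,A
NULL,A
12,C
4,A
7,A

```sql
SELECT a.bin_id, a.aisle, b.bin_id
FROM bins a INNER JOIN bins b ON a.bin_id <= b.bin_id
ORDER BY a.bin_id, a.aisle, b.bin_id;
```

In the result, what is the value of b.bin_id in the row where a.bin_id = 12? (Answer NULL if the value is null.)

12

INNER JOIN keeps only pairs where the ON condition holds.
Matching on a.bin_id <= b.bin_id. A NULL in a compared column never satisfies the condition.
- bin_id=4: 6 matching b row(s), so 6 row(s) emitted.
- bin_id=4: 6 matching b row(s), so 6 row(s) emitted.
- bin_id=4: 6 matching b row(s), so 6 row(s) emitted.
- bin_id=NULL: no matching b row, dropped.
- bin_id=12: 1 matching b row(s), so 1 row(s) emitted.
- bin_id=4: 6 matching b row(s), so 6 row(s) emitted.
- bin_id=7: 2 matching b row(s), so 2 row(s) emitted.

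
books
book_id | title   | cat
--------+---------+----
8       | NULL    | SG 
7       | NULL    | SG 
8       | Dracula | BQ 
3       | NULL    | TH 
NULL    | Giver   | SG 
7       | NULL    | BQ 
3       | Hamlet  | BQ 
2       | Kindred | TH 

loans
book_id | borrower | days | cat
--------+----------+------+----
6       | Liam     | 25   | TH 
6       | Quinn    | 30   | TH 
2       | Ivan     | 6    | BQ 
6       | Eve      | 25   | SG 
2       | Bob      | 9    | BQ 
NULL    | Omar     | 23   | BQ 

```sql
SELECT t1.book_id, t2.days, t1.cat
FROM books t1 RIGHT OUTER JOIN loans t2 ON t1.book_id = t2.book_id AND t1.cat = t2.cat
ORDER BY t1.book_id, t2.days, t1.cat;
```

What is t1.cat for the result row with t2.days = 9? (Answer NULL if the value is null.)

NULL

RIGHT JOIN keeps every row from `loans`; unmatched rows get NULL for `books`'s columns.
Matching on t1.book_id = t2.book_id AND t1.cat = t2.cat. A NULL in a compared column never satisfies the condition.
- t1[0] book_id=8, cat=SG → no match.
- t1[1] book_id=7, cat=SG → no match.
- t1[2] book_id=8, cat=BQ → no match.
- t1[3] book_id=3, cat=TH → no match.
- t1[4] book_id=NULL, cat=SG → no match.
- t1[5] book_id=7, cat=BQ → no match.
- t1[6] book_id=3, cat=BQ → no match.
- t1[7] book_id=2, cat=TH → no match.
- 6 t2 row(s) had no t1 match → kept, t1 columns NULL.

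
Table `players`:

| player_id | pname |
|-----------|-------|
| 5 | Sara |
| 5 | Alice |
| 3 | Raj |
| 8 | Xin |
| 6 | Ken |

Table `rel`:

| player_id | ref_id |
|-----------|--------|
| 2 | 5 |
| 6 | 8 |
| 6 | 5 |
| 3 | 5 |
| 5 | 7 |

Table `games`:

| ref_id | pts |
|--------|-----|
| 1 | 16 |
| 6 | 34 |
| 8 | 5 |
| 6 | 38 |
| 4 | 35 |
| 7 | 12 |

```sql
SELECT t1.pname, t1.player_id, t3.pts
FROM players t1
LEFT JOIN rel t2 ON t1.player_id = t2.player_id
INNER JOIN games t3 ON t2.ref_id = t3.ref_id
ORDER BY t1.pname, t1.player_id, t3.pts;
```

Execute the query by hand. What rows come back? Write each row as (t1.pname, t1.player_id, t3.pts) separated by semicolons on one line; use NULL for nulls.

Joins associate left-to-right: players LEFT JOIN rel on player_id gives 6 intermediate row(s).
Then INNER JOIN `games t3` on ref_id: keep only rows whose t2.ref_id appears in t3.

(Alice, 5, 12); (Ken, 6, 5); (Sara, 5, 12)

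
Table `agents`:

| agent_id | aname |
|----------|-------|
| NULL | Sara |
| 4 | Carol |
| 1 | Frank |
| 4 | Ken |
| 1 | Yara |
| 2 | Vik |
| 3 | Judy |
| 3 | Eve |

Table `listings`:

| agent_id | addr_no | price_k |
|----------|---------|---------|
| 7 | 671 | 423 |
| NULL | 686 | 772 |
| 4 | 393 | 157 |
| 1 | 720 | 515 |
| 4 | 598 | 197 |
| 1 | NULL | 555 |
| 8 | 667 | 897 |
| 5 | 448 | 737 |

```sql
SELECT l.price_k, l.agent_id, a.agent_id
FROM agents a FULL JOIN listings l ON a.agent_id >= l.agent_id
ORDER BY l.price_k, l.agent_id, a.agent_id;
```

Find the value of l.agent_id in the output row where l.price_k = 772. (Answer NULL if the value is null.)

NULL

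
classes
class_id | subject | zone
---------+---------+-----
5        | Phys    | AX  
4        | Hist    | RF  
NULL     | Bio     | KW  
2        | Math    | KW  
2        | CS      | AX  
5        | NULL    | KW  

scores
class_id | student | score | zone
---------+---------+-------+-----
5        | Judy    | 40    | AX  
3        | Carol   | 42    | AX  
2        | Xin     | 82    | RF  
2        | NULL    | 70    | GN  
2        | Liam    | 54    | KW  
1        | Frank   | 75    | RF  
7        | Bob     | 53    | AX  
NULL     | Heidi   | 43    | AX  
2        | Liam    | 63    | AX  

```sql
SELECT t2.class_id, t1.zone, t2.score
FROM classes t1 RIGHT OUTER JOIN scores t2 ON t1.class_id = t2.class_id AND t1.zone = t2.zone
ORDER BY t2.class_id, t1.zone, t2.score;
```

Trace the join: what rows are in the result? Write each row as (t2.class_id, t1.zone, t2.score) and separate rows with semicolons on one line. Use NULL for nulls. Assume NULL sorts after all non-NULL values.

(1, NULL, 75); (2, AX, 63); (2, KW, 54); (2, NULL, 70); (2, NULL, 82); (3, NULL, 42); (5, AX, 40); (7, NULL, 53); (NULL, NULL, 43)

RIGHT JOIN keeps every row from `scores`; unmatched rows get NULL for `classes`'s columns.
Matching on t1.class_id = t2.class_id AND t1.zone = t2.zone. A NULL in a compared column never satisfies the condition.
- t1 (class_id=5, zone=AX) pairs with 1 row(s) of t2.
- t1 (class_id=4, zone=RF) has no partner in t2.
- t1 (class_id=NULL, zone=KW) has no partner in t2.
- t1 (class_id=2, zone=KW) pairs with 1 row(s) of t2.
- t1 (class_id=2, zone=AX) pairs with 1 row(s) of t2.
- t1 (class_id=5, zone=KW) has no partner in t2.
- plus 6 unmatched t2 row(s), each kept with NULL t1 columns.
After projecting and ordering:
t2.class_id | t1.zone | t2.score
1 | NULL | 75
2 | AX | 63
2 | KW | 54
2 | NULL | 70
2 | NULL | 82
3 | NULL | 42
5 | AX | 40
7 | NULL | 53
NULL | NULL | 43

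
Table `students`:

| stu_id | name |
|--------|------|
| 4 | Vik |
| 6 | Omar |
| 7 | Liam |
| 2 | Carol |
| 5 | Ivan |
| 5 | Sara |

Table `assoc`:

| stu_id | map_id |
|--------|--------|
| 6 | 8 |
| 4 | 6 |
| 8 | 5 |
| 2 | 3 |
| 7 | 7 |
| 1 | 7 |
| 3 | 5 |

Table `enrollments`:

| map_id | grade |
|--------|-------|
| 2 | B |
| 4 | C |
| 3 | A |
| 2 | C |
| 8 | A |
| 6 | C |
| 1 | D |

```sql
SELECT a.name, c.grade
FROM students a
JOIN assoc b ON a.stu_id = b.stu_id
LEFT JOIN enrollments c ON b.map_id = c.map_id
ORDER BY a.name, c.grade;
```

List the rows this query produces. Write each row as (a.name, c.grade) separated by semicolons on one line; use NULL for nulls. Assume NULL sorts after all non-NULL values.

(Carol, A); (Liam, NULL); (Omar, A); (Vik, C)

Joins associate left-to-right: students INNER JOIN assoc on stu_id gives 4 intermediate row(s).
Then LEFT JOIN `enrollments c` on map_id: each of those 4 rows is kept; rows whose b.map_id has no match in c get NULL for c's columns.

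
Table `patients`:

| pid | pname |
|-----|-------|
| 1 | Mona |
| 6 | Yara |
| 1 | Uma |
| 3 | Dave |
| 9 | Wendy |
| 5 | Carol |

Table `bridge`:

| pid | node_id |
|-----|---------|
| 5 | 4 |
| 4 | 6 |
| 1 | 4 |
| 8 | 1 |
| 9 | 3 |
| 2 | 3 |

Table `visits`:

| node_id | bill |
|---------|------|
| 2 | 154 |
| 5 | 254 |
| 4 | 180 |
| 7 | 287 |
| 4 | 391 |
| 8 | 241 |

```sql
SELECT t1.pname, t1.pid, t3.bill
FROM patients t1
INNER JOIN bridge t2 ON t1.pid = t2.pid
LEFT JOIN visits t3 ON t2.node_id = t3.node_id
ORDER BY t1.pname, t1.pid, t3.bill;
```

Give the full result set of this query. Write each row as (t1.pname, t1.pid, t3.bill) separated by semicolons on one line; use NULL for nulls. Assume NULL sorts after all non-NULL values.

(Carol, 5, 180); (Carol, 5, 391); (Mona, 1, 180); (Mona, 1, 391); (Uma, 1, 180); (Uma, 1, 391); (Wendy, 9, NULL)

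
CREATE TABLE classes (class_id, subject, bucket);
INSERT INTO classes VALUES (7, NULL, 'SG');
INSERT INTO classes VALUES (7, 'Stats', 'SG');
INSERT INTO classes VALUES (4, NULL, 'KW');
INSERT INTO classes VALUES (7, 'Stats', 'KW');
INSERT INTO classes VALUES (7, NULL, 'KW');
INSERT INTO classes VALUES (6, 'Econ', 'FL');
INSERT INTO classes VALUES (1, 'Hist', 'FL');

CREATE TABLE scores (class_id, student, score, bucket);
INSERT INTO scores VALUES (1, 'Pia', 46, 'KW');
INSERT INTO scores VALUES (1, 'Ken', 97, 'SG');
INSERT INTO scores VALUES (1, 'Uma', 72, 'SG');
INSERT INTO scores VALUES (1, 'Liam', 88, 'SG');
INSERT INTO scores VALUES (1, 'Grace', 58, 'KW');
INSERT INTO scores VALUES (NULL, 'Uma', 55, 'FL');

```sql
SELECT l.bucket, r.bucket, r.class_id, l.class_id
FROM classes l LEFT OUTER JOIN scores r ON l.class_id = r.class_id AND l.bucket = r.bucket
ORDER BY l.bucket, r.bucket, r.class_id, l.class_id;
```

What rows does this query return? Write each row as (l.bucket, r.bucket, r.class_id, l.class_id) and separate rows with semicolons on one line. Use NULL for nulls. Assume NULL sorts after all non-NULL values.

(FL, NULL, NULL, 1); (FL, NULL, NULL, 6); (KW, NULL, NULL, 4); (KW, NULL, NULL, 7); (KW, NULL, NULL, 7); (SG, NULL, NULL, 7); (SG, NULL, NULL, 7)

LEFT JOIN keeps every row from `classes`; unmatched rows get NULL for `scores`'s columns.
Matching on l.class_id = r.class_id AND l.bucket = r.bucket. A NULL in a compared column never satisfies the condition.
Matched pairs: 0; unmatched l rows kept: 7.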